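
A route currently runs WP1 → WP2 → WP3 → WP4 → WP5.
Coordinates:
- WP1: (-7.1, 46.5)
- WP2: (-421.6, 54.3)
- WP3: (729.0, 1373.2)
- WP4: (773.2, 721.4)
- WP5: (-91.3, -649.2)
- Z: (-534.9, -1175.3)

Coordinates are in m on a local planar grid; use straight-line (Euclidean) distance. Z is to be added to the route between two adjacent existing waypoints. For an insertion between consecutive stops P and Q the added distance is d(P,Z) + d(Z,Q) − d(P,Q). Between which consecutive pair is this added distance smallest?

between WP4 and WP5

Added distance for inserting Z between each consecutive pair:
WP1–WP2: 2151.2 m
WP2–WP3: 2329.3 m
WP3–WP4: 4495.4 m
WP4–WP5: 1371.7 m
Smallest added distance is 1371.7 m, inserting between WP4 and WP5.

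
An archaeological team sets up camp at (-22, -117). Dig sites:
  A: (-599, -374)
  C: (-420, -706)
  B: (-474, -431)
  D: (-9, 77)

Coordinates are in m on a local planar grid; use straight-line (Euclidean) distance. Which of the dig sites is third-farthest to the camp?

Distances from the camp ((-22, -117)):
C: 710.9 m
A: 631.6 m
B: 550.4 m
D: 194.4 m
The third-farthest is B at 550.4 m.

B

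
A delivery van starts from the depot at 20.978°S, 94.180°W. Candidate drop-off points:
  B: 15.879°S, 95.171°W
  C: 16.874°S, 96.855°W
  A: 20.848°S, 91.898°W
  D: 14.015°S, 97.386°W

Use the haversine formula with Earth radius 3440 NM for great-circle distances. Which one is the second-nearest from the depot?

Distance to each, sorted:
A: 128.2 NM
C: 289.4 NM
B: 311.3 NM
D: 456.5 NM
The second-nearest is C at 289.4 NM.

C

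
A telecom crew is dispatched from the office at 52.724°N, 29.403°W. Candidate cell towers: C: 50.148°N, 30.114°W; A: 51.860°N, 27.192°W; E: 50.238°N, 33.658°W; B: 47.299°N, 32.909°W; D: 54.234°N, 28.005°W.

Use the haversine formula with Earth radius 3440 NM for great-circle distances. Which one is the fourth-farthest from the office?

D

Distance to each, sorted:
B: 352.6 NM
E: 218.1 NM
C: 156.9 NM
D: 103.5 NM
A: 96.3 NM
The fourth-farthest is D at 103.5 NM.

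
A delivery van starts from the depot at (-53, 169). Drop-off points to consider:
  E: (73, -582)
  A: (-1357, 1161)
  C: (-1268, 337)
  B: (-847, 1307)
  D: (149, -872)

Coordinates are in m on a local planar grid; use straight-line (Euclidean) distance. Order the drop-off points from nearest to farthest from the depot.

E, D, C, B, A

Distances from the depot:
E (73, -582): 761.5 m
D (149, -872): 1060.4 m
C (-1268, 337): 1226.6 m
B (-847, 1307): 1387.6 m
A (-1357, 1161): 1638.4 m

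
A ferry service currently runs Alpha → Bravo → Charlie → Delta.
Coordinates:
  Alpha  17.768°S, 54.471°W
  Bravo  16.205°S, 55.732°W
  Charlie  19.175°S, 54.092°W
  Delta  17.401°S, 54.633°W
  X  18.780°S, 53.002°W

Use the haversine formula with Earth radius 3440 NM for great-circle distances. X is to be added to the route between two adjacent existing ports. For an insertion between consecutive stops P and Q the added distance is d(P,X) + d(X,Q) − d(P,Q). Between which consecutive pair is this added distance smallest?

between Charlie and Delta

Added distance for inserting X between each consecutive pair:
Alpha–Bravo: 204.8 NM
Bravo–Charlie: 84.6 NM
Charlie–Delta: 80.0 NM
Smallest added distance is 80.0 NM, inserting between Charlie and Delta.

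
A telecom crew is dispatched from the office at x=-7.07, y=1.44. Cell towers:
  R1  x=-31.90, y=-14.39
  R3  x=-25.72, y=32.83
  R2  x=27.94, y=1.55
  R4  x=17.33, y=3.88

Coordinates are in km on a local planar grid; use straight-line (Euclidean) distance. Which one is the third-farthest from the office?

Distances from the office (x=-7.07, y=1.44):
R3: 36.5 km
R2: 35.0 km
R1: 29.4 km
R4: 24.5 km
The third-farthest is R1 at 29.4 km.

R1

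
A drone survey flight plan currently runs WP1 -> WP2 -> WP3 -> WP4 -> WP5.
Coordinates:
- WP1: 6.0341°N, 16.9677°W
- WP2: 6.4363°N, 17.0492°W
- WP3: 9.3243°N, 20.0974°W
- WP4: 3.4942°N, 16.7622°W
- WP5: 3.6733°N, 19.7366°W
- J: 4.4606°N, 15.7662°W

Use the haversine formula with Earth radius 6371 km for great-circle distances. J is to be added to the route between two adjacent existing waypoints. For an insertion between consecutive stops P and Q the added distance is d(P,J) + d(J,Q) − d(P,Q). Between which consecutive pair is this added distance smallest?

between WP3 and WP4

Added distance for inserting J between each consecutive pair:
WP1–WP2: 435.8 km
WP2–WP3: 518.8 km
WP3–WP4: 130.3 km
WP4–WP5: 272.4 km
Smallest added distance is 130.3 km, inserting between WP3 and WP4.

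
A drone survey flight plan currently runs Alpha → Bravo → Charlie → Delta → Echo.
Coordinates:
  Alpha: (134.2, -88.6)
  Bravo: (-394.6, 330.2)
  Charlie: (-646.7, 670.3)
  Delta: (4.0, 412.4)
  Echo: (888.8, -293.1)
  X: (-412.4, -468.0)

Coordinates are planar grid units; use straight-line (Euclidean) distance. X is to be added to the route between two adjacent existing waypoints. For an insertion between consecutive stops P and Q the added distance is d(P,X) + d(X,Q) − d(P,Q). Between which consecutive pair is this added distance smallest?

between Alpha and Bravo

Added distance for inserting X between each consecutive pair:
Alpha–Bravo: 789.2
Bravo–Charlie: 1537.2
Charlie–Delta: 1436.1
Delta–Echo: 1155.2
Smallest added distance is 789.2, inserting between Alpha and Bravo.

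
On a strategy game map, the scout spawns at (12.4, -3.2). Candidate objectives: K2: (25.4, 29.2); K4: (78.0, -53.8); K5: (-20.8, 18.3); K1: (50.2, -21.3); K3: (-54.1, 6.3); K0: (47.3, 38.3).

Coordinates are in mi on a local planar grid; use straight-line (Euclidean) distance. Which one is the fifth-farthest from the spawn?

K5

Distance to each, sorted:
K4: 82.8 mi
K3: 67.2 mi
K0: 54.2 mi
K1: 41.9 mi
K5: 39.6 mi
K2: 34.9 mi
The fifth-farthest is K5 at 39.6 mi.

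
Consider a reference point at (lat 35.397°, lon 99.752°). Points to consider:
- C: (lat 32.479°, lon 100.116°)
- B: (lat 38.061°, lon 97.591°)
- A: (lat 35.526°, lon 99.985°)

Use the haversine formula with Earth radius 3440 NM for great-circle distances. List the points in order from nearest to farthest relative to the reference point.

A, C, B

Distance from the reference point at (lat 35.397°, lon 99.752°) to each:
A (lat 35.526°, lon 99.985°): 13.8 NM
C (lat 32.479°, lon 100.116°): 176.1 NM
B (lat 38.061°, lon 97.591°): 190.8 NM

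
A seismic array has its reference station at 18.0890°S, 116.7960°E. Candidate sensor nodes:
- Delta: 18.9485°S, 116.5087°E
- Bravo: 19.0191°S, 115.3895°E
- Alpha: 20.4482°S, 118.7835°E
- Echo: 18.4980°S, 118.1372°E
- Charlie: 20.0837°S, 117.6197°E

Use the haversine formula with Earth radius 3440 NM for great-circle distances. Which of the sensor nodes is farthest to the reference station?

Distance to each, sorted:
Alpha: 181.0 NM
Charlie: 128.6 NM
Bravo: 97.6 NM
Echo: 80.3 NM
Delta: 54.1 NM
The farthest is Alpha at 181.0 NM.

Alpha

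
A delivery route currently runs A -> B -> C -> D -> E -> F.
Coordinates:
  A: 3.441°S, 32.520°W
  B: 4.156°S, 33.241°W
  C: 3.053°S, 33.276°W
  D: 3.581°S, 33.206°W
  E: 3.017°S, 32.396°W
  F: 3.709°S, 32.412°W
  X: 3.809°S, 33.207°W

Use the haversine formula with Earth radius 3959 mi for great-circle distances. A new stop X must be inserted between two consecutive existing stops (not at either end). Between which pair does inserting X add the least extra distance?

Added distance for inserting X between each consecutive pair:
A–B: 7.8 mi
B–C: 0.3 mi
C–D: 31.4 mi
D–E: 25.9 mi
E–F: 85.7 mi
Smallest added distance is 0.3 mi, inserting between B and C.

between B and C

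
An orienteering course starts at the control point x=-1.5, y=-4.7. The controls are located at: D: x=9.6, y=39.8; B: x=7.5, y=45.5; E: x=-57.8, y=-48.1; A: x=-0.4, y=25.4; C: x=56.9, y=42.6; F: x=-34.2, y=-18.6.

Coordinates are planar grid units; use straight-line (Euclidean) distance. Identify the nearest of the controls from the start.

A

Distances from the start (x=-1.5, y=-4.7):
A: 30.1
F: 35.5
D: 45.9
B: 51.0
E: 71.1
C: 75.2
The nearest is A at 30.1.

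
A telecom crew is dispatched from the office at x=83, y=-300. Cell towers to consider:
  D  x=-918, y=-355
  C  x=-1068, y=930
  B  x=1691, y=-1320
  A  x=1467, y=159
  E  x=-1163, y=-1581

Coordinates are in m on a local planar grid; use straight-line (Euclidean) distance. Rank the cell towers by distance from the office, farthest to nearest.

Distances from the office:
B x=1691, y=-1320: 1904.2 m
E x=-1163, y=-1581: 1787.0 m
C x=-1068, y=930: 1684.5 m
A x=1467, y=159: 1458.1 m
D x=-918, y=-355: 1002.5 m

B, E, C, A, D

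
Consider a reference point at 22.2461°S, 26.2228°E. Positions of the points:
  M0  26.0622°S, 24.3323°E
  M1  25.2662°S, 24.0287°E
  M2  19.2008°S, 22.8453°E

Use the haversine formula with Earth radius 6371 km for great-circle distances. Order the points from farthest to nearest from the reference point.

Computing each great-circle distance from 22.2461°S, 26.2228°E:
M2 19.2008°S, 22.8453°E: 487.9 km
M0 26.0622°S, 24.3323°E: 465.6 km
M1 25.2662°S, 24.0287°E: 403.3 km

M2, M0, M1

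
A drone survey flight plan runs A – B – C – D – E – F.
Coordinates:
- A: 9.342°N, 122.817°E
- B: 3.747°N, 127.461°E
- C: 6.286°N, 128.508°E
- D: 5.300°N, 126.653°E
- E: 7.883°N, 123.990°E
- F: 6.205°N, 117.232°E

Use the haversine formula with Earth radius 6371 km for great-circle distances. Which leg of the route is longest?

Leg distances:
A→B: 806.2 km
B→C: 305.2 km
C→D: 232.7 km
D→E: 411.1 km
E→F: 768.7 km
The longest leg is A–B at 806.2 km.

A–B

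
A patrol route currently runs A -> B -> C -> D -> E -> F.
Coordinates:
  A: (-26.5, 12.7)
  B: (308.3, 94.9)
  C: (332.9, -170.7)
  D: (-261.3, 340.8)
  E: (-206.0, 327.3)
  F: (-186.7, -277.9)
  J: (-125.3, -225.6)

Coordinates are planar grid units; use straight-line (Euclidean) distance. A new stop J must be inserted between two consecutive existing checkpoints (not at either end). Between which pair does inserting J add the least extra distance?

Added distance for inserting J between each consecutive pair:
A–B: 452.4
B–C: 733.9
C–D: 259.9
D–E: 1084.3
E–F: 33.9
Smallest added distance is 33.9, inserting between E and F.

between E and F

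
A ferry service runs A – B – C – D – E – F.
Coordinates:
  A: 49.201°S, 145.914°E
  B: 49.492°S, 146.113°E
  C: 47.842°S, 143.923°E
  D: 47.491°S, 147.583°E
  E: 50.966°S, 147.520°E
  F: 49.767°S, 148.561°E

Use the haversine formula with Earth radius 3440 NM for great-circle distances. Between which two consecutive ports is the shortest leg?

A–B

Leg distances:
A→B: 19.1 NM
B→C: 131.7 NM
C→D: 149.5 NM
D→E: 208.7 NM
E→F: 82.3 NM
The shortest leg is A–B at 19.1 NM.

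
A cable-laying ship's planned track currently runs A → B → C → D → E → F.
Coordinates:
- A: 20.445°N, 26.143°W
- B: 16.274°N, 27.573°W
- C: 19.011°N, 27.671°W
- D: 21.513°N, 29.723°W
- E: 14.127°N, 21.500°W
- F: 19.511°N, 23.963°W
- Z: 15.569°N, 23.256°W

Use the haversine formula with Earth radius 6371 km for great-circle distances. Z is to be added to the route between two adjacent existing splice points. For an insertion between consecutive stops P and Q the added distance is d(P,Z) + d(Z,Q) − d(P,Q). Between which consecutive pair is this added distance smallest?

between D and E

Added distance for inserting Z between each consecutive pair:
A–B: 602.7 km
B–C: 768.8 km
C–D: 1203.3 km
D–E: 0.7 km
E–F: 38.8 km
Smallest added distance is 0.7 km, inserting between D and E.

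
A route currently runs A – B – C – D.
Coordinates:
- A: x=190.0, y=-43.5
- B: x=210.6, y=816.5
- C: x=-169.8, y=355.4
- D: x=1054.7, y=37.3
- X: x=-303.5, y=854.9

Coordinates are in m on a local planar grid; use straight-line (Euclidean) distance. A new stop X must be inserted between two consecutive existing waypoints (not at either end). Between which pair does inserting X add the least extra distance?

Added distance for inserting X between each consecutive pair:
A–B: 680.3 m
B–C: 434.9 m
C–D: 837.2 m
Smallest added distance is 434.9 m, inserting between B and C.

between B and C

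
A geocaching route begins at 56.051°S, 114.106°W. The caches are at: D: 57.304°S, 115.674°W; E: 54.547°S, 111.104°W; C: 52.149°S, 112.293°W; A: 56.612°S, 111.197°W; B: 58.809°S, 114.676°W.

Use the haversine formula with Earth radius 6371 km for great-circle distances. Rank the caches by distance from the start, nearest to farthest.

Computing each great-circle distance from 56.051°S, 114.106°W:
D 57.304°S, 115.674°W: 169.1 km
A 56.612°S, 111.197°W: 189.8 km
E 54.547°S, 111.104°W: 253.1 km
B 58.809°S, 114.676°W: 308.6 km
C 52.149°S, 112.293°W: 449.7 km

D, A, E, B, C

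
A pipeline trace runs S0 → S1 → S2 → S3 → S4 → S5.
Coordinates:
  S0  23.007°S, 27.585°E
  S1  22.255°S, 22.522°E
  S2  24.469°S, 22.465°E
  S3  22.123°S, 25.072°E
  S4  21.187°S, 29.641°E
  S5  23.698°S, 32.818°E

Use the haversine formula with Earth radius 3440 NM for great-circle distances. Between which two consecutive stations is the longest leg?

Leg distances:
S0→S1: 284.2 NM
S1→S2: 133.0 NM
S2→S3: 201.3 NM
S3→S4: 261.1 NM
S4→S5: 231.9 NM
The longest leg is S0–S1 at 284.2 NM.

S0–S1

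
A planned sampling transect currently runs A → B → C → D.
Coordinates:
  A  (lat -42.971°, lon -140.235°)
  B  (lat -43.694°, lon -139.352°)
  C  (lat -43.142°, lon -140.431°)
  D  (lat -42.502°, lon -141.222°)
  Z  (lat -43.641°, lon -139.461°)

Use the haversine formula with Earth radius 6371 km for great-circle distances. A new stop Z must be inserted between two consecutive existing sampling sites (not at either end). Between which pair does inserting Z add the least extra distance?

Added distance for inserting Z between each consecutive pair:
A–B: 0.4 km
B–C: 0.0 km
C–D: 191.0 km
Smallest added distance is 0.0 km, inserting between B and C.

between B and C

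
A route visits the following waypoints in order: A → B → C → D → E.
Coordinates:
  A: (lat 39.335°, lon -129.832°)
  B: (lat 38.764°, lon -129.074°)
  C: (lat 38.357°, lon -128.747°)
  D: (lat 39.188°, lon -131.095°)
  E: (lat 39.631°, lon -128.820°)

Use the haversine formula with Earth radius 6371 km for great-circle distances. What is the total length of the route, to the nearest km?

Leg distances:
A→B: 91.2 km  (cumulative 91.2 km)
B→C: 53.4 km  (cumulative 144.6 km)
C→D: 223.5 km  (cumulative 368.2 km)
D→E: 201.6 km  (cumulative 569.7 km)
Total route length ≈ 570 km.

570 km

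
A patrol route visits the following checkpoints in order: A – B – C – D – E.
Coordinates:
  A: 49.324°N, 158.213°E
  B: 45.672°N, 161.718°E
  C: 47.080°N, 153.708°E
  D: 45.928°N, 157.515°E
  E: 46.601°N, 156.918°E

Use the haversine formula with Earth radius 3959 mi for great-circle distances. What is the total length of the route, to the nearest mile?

947 mi

Leg distances:
A→B: 300.7 mi  (cumulative 300.7 mi)
B→C: 393.9 mi  (cumulative 694.5 mi)
C→D: 197.8 mi  (cumulative 892.3 mi)
D→E: 54.6 mi  (cumulative 946.8 mi)
Total route length ≈ 947 mi.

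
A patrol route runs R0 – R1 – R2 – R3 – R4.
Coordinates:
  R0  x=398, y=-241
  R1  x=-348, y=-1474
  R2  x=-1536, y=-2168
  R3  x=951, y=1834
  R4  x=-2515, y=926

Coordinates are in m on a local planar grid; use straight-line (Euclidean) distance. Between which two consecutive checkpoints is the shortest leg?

R1–R2

Leg distances:
R0→R1: 1441.1 m
R1→R2: 1375.9 m
R2→R3: 4711.8 m
R3→R4: 3583.0 m
The shortest leg is R1–R2 at 1375.9 m.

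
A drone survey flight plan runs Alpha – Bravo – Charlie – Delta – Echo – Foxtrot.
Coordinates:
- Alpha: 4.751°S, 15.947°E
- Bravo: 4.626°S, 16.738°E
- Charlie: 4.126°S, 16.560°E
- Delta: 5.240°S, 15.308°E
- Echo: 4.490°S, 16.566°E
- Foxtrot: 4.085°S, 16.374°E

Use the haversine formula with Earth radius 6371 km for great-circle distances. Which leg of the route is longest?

Leg distances:
Alpha→Bravo: 88.8 km
Bravo→Charlie: 59.0 km
Charlie→Delta: 186.0 km
Delta→Echo: 162.4 km
Echo→Foxtrot: 49.8 km
The longest leg is Charlie–Delta at 186.0 km.

Charlie–Delta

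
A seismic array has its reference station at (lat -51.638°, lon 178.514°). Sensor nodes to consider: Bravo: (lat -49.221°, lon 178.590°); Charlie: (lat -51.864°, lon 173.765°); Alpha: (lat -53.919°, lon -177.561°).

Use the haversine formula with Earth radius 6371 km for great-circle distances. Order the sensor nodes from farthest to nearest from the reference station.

Computing each great-circle distance from (lat -51.638°, lon 178.514°):
Alpha (lat -53.919°, lon -177.561°): 366.0 km
Charlie (lat -51.864°, lon 173.765°): 327.8 km
Bravo (lat -49.221°, lon 178.590°): 268.8 km

Alpha, Charlie, Bravo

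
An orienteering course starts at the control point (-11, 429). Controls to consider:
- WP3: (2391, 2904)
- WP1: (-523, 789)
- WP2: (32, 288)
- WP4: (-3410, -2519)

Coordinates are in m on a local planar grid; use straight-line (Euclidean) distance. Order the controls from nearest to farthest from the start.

WP2, WP1, WP3, WP4

Distance from the start at (-11, 429) to each:
WP2 (32, 288): 147.4 m
WP1 (-523, 789): 625.9 m
WP3 (2391, 2904): 3448.9 m
WP4 (-3410, -2519): 4499.3 m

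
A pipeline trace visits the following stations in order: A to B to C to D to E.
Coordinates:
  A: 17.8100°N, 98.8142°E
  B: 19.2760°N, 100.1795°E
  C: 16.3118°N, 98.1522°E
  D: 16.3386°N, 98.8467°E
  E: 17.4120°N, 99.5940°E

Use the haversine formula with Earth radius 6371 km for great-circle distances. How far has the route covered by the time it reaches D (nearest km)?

685 km

Leg distances:
A→B: 217.5 km  (cumulative 217.5 km)
B→C: 393.3 km  (cumulative 610.8 km)
C→D: 74.2 km  (cumulative 684.9 km)
Cumulative distance at D ≈ 685 km.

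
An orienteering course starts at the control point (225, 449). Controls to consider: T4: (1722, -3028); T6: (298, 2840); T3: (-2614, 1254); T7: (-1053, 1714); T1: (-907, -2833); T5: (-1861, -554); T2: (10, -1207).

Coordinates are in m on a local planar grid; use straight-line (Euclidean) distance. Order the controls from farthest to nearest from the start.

Distances from the start:
T4 (1722, -3028): 3785.6 m
T1 (-907, -2833): 3471.7 m
T3 (-2614, 1254): 2950.9 m
T6 (298, 2840): 2392.1 m
T5 (-1861, -554): 2314.6 m
T7 (-1053, 1714): 1798.2 m
T2 (10, -1207): 1669.9 m

T4, T1, T3, T6, T5, T7, T2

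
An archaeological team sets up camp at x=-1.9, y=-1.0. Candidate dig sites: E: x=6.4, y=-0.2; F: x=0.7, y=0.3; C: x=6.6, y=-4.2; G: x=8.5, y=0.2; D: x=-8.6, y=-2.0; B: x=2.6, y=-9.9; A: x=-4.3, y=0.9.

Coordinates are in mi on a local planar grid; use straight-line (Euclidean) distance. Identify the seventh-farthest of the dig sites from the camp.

Distances from the camp (x=-1.9, y=-1.0):
G: 10.5 mi
B: 10.0 mi
C: 9.1 mi
E: 8.3 mi
D: 6.8 mi
A: 3.1 mi
F: 2.9 mi
The seventh-farthest is F at 2.9 mi.

F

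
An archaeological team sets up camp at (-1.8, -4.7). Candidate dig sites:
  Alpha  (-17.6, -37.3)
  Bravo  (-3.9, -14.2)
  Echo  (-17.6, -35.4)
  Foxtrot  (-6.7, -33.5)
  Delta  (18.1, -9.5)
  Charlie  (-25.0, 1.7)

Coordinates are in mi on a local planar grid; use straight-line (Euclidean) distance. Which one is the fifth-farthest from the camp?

Distances from the camp ((-1.8, -4.7)):
Alpha: 36.2 mi
Echo: 34.5 mi
Foxtrot: 29.2 mi
Charlie: 24.1 mi
Delta: 20.5 mi
Bravo: 9.7 mi
The fifth-farthest is Delta at 20.5 mi.

Delta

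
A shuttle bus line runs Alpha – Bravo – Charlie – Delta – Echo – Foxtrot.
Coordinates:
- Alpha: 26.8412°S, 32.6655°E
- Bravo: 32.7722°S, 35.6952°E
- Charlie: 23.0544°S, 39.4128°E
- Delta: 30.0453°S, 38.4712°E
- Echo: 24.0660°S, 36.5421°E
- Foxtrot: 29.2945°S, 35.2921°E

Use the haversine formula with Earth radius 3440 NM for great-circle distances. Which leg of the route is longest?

Leg distances:
Alpha→Bravo: 389.4 NM
Bravo→Charlie: 615.7 NM
Charlie→Delta: 422.8 NM
Delta→Echo: 373.5 NM
Echo→Foxtrot: 321.0 NM
The longest leg is Bravo–Charlie at 615.7 NM.

Bravo–Charlie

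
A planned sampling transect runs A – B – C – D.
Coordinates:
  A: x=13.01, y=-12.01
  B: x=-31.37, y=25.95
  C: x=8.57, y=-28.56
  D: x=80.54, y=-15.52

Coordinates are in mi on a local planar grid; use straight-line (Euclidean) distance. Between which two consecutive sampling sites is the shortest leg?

A–B

Leg distances:
A→B: 58.4 mi
B→C: 67.6 mi
C→D: 73.1 mi
The shortest leg is A–B at 58.4 mi.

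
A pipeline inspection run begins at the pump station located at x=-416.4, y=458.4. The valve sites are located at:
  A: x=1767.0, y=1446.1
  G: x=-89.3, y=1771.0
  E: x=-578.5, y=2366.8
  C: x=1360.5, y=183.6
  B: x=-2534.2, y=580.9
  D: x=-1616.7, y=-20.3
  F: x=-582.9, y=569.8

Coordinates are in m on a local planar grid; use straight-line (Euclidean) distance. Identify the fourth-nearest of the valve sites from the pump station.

C

Distances from the pump station (x=-416.4, y=458.4):
F: 200.3 m
D: 1292.2 m
G: 1352.7 m
C: 1798.0 m
E: 1915.3 m
B: 2121.3 m
A: 2396.4 m
The fourth-nearest is C at 1798.0 m.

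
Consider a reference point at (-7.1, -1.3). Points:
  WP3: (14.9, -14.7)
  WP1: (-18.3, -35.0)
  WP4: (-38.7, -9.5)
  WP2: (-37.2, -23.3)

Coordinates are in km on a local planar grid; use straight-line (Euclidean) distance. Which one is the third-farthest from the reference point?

Distance to each, sorted:
WP2: 37.3 km
WP1: 35.5 km
WP4: 32.6 km
WP3: 25.8 km
The third-farthest is WP4 at 32.6 km.

WP4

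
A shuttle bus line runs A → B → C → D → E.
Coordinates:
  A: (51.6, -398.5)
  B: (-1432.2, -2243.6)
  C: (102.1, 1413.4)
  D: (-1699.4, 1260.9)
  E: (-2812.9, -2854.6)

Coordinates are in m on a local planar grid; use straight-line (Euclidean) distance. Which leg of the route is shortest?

Leg distances:
A→B: 2367.7 m
B→C: 3965.8 m
C→D: 1807.9 m
D→E: 4263.5 m
The shortest leg is C–D at 1807.9 m.

C–D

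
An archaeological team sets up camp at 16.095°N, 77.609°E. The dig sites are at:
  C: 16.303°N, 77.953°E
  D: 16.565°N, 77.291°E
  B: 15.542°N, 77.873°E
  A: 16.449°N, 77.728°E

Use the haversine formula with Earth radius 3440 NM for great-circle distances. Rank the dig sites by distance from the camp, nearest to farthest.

Distance from the camp at 16.095°N, 77.609°E to each:
A 16.449°N, 77.728°E: 22.3 NM
C 16.303°N, 77.953°E: 23.4 NM
D 16.565°N, 77.291°E: 33.6 NM
B 15.542°N, 77.873°E: 36.5 NM

A, C, D, B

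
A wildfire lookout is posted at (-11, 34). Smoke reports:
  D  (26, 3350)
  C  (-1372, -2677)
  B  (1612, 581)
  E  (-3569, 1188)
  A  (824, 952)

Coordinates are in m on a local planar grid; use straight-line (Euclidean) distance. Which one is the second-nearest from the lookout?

B

Distance to each, sorted:
A: 1240.9 m
B: 1712.7 m
C: 3033.5 m
D: 3316.2 m
E: 3740.5 m
The second-nearest is B at 1712.7 m.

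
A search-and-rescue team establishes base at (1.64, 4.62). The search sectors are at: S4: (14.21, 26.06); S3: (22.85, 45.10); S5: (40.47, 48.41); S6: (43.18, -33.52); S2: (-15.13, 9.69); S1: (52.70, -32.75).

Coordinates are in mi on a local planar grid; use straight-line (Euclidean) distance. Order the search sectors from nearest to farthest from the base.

S2, S4, S3, S6, S5, S1

Distances from the base:
S2 (-15.13, 9.69): 17.5 mi
S4 (14.21, 26.06): 24.9 mi
S3 (22.85, 45.10): 45.7 mi
S6 (43.18, -33.52): 56.4 mi
S5 (40.47, 48.41): 58.5 mi
S1 (52.70, -32.75): 63.3 mi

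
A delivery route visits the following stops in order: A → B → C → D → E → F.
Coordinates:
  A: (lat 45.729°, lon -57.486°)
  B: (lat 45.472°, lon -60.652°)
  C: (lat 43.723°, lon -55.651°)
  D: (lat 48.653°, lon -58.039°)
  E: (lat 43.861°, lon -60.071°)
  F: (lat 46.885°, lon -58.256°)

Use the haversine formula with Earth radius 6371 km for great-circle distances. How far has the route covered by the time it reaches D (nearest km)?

1267 km

Leg distances:
A→B: 247.9 km  (cumulative 247.9 km)
B→C: 441.0 km  (cumulative 689.0 km)
C→D: 578.1 km  (cumulative 1267.1 km)
Cumulative distance at D ≈ 1267 km.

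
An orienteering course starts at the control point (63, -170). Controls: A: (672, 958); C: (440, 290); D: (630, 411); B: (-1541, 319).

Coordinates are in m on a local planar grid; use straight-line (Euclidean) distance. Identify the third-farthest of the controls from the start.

D

Distances from the start ((63, -170)):
B: 1676.9 m
A: 1281.9 m
D: 811.8 m
C: 594.8 m
The third-farthest is D at 811.8 m.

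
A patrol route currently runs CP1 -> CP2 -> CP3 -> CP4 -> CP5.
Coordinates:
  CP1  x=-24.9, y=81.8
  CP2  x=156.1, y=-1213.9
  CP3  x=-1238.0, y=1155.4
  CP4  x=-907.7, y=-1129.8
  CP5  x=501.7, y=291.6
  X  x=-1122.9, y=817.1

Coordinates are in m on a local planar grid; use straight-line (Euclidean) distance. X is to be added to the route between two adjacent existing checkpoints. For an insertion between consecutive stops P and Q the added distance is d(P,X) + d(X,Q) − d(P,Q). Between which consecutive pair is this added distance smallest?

Added distance for inserting X between each consecutive pair:
CP1–CP2: 2413.4 m
CP2–CP3: 8.5 m
CP3–CP4: 7.2 m
CP4–CP5: 1664.5 m
Smallest added distance is 7.2 m, inserting between CP3 and CP4.

between CP3 and CP4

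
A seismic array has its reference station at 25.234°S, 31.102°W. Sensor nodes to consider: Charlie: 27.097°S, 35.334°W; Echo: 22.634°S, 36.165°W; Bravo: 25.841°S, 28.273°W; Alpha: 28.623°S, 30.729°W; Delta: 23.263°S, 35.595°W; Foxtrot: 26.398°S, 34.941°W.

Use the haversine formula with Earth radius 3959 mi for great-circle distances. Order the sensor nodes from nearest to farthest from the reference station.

Bravo, Alpha, Foxtrot, Charlie, Delta, Echo

Computing each great-circle distance from 25.234°S, 31.102°W:
Bravo 25.841°S, 28.273°W: 181.3 mi
Alpha 28.623°S, 30.729°W: 235.3 mi
Foxtrot 26.398°S, 34.941°W: 252.0 mi
Charlie 27.097°S, 35.334°W: 292.3 mi
Delta 23.263°S, 35.595°W: 314.1 mi
Echo 22.634°S, 36.165°W: 366.7 mi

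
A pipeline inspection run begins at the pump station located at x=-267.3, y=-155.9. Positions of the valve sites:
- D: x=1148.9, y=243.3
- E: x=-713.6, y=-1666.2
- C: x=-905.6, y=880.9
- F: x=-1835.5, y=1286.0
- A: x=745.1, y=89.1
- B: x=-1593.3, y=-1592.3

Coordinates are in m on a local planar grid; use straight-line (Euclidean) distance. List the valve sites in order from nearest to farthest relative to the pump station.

A, C, D, E, B, F

Computing each straight-line distance from x=-267.3, y=-155.9:
A x=745.1, y=89.1: 1041.6 m
C x=-905.6, y=880.9: 1217.5 m
D x=1148.9, y=243.3: 1471.4 m
E x=-713.6, y=-1666.2: 1574.9 m
B x=-1593.3, y=-1592.3: 1954.9 m
F x=-1835.5, y=1286.0: 2130.3 m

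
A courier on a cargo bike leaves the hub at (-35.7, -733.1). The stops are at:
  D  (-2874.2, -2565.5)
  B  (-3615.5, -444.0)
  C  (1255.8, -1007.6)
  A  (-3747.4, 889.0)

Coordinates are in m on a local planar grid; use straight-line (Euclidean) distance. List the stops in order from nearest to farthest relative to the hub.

Distances from the hub:
C (1255.8, -1007.6): 1320.3 m
D (-2874.2, -2565.5): 3378.6 m
B (-3615.5, -444.0): 3591.5 m
A (-3747.4, 889.0): 4050.7 m

C, D, B, A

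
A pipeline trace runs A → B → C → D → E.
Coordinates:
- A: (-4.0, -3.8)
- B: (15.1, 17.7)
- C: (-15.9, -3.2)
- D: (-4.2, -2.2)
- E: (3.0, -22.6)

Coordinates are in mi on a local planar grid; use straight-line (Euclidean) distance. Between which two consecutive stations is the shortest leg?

C–D

Leg distances:
A→B: 28.8 mi
B→C: 37.4 mi
C→D: 11.7 mi
D→E: 21.6 mi
The shortest leg is C–D at 11.7 mi.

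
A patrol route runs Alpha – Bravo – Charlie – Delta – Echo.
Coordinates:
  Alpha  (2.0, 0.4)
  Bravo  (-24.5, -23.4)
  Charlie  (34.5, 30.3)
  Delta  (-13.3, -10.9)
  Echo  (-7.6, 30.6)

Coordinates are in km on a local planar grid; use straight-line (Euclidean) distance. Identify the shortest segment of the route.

Alpha–Bravo

Leg distances:
Alpha→Bravo: 35.6 km
Bravo→Charlie: 79.8 km
Charlie→Delta: 63.1 km
Delta→Echo: 41.9 km
The shortest leg is Alpha–Bravo at 35.6 km.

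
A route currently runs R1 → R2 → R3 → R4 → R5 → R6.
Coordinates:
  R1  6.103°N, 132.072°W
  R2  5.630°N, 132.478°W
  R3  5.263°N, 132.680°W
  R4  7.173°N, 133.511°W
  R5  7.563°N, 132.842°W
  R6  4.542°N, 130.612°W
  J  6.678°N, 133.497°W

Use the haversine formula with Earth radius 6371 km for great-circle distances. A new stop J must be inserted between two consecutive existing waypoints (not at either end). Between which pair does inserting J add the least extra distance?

Added distance for inserting J between each consecutive pair:
R1–R2: 262.9 km
R2–R3: 297.0 km
R3–R4: 5.1 km
R4–R5: 91.6 km
R5–R6: 103.3 km
Smallest added distance is 5.1 km, inserting between R3 and R4.

between R3 and R4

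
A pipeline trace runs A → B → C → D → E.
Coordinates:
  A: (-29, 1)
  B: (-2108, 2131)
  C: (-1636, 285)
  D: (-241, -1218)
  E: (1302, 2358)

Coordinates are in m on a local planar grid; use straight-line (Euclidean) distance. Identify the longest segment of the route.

Leg distances:
A→B: 2976.4 m
B→C: 1905.4 m
C→D: 2050.6 m
D→E: 3894.7 m
The longest leg is D–E at 3894.7 m.

D–E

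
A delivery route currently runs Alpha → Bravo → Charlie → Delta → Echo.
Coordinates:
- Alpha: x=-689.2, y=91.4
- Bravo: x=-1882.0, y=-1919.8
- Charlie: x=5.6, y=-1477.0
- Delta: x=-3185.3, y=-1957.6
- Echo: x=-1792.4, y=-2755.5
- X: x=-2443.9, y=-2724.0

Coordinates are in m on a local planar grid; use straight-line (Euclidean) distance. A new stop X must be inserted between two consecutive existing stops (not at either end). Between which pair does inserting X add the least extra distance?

between Delta and Echo

Added distance for inserting X between each consecutive pair:
Alpha–Bravo: 1960.2 m
Bravo–Charlie: 1790.9 m
Charlie–Delta: 588.1 m
Delta–Echo: 113.3 m
Smallest added distance is 113.3 m, inserting between Delta and Echo.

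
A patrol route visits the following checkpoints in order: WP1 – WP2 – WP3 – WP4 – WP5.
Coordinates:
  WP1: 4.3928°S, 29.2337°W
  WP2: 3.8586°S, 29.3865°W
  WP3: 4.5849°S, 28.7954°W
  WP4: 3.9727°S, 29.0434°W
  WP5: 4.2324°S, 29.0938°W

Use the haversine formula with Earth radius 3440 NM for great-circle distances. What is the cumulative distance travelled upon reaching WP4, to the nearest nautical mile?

Leg distances:
WP1→WP2: 33.4 NM  (cumulative 33.4 NM)
WP2→WP3: 56.2 NM  (cumulative 89.5 NM)
WP3→WP4: 39.6 NM  (cumulative 129.2 NM)
Cumulative distance at WP4 ≈ 129 NM.

129 NM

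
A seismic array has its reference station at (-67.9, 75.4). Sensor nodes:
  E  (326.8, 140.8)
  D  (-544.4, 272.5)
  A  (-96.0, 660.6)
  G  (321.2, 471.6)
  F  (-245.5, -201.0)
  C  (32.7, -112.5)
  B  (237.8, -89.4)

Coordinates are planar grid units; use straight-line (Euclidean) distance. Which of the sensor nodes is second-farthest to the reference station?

G

Distance to each, sorted:
A: 585.9
G: 555.3
D: 515.7
E: 400.1
B: 347.3
F: 328.5
C: 213.1
The second-farthest is G at 555.3.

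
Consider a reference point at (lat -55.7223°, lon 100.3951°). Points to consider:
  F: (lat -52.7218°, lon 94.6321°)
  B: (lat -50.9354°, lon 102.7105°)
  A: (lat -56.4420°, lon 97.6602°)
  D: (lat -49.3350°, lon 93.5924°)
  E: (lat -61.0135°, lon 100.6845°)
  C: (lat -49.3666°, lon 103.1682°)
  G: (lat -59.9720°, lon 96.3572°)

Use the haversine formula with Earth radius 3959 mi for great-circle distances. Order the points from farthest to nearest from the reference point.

Distances from the reference point:
D (lat -49.3350°, lon 93.5924°): 525.3 mi
C (lat -49.3666°, lon 103.1682°): 454.3 mi
E (lat -61.0135°, lon 100.6845°): 365.8 mi
B (lat -50.9354°, lon 102.7105°): 344.2 mi
G (lat -59.9720°, lon 96.3572°): 328.9 mi
F (lat -52.7218°, lon 94.6321°): 311.6 mi
A (lat -56.4420°, lon 97.6602°): 116.6 mi

D, C, E, B, G, F, A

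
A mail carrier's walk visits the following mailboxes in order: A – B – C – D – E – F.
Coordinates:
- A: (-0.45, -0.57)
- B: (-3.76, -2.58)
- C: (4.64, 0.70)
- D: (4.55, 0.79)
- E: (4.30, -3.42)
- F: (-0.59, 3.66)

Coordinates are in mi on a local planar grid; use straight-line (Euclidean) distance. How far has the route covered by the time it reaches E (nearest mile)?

17 mi

Leg distances:
A→B: 3.9 mi  (cumulative 3.9 mi)
B→C: 9.0 mi  (cumulative 12.9 mi)
C→D: 0.1 mi  (cumulative 13.0 mi)
D→E: 4.2 mi  (cumulative 17.2 mi)
Cumulative distance at E ≈ 17 mi.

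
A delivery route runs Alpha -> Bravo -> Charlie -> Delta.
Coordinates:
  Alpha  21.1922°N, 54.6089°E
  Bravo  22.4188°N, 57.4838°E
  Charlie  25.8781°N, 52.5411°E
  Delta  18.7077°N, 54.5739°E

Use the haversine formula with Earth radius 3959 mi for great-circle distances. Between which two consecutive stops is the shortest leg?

Leg distances:
Alpha→Bravo: 203.0 mi
Bravo→Charlie: 392.7 mi
Charlie→Delta: 512.2 mi
The shortest leg is Alpha–Bravo at 203.0 mi.

Alpha–Bravo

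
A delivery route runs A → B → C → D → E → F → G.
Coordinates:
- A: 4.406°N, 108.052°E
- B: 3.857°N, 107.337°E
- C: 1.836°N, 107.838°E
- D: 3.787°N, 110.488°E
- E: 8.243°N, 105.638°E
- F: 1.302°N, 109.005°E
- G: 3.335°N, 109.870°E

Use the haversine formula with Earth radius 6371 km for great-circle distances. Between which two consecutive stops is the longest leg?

E–F

Leg distances:
A→B: 100.1 km
B→C: 231.5 km
C→D: 365.6 km
D→E: 730.1 km
E→F: 857.2 km
F→G: 245.6 km
The longest leg is E–F at 857.2 km.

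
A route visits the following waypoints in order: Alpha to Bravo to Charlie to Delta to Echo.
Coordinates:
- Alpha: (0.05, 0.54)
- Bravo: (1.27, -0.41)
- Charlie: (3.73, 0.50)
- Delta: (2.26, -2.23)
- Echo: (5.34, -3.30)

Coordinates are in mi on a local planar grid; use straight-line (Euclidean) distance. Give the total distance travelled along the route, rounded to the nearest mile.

Leg distances:
Alpha→Bravo: 1.5 mi  (cumulative 1.5 mi)
Bravo→Charlie: 2.6 mi  (cumulative 4.2 mi)
Charlie→Delta: 3.1 mi  (cumulative 7.3 mi)
Delta→Echo: 3.3 mi  (cumulative 10.5 mi)
Total route length ≈ 11 mi.

11 mi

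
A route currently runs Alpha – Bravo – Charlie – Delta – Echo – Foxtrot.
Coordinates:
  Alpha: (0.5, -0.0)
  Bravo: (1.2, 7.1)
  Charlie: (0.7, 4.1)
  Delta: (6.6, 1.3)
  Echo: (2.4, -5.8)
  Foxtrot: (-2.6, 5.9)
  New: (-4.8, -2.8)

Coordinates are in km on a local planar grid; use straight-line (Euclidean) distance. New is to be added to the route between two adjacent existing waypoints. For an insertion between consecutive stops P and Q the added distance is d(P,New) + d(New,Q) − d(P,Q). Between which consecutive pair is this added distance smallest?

Added distance for inserting New between each consecutive pair:
Alpha–Bravo: 10.4 km
Bravo–Charlie: 17.4 km
Charlie–Delta: 14.4 km
Delta–Echo: 11.7 km
Echo–Foxtrot: 4.1 km
Smallest added distance is 4.1 km, inserting between Echo and Foxtrot.

between Echo and Foxtrot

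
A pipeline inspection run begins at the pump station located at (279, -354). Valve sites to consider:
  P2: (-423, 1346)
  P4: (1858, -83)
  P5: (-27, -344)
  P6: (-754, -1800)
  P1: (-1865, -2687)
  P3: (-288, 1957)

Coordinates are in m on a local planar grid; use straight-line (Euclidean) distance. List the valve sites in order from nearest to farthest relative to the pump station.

Distances from the pump station:
P5 (-27, -344): 306.2 m
P4 (1858, -83): 1602.1 m
P6 (-754, -1800): 1777.1 m
P2 (-423, 1346): 1839.2 m
P3 (-288, 1957): 2379.5 m
P1 (-1865, -2687): 3168.5 m

P5, P4, P6, P2, P3, P1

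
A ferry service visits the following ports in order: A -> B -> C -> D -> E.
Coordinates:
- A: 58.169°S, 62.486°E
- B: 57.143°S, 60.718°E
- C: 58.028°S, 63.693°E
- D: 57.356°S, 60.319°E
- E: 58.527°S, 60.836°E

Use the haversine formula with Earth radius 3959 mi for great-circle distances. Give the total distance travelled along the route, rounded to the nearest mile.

438 mi

Leg distances:
A→B: 96.4 mi  (cumulative 96.4 mi)
B→C: 126.0 mi  (cumulative 222.4 mi)
C→D: 133.0 mi  (cumulative 355.4 mi)
D→E: 83.1 mi  (cumulative 438.5 mi)
Total route length ≈ 438 mi.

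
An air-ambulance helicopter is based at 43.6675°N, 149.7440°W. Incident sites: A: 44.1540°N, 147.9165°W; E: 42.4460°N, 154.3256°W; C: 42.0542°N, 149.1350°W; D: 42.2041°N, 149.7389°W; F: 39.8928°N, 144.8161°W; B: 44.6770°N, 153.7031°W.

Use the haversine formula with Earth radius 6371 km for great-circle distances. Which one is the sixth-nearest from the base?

F

Distance to each, sorted:
A: 156.1 km
D: 162.7 km
C: 186.1 km
B: 335.1 km
E: 396.2 km
F: 585.6 km
The sixth-nearest is F at 585.6 km.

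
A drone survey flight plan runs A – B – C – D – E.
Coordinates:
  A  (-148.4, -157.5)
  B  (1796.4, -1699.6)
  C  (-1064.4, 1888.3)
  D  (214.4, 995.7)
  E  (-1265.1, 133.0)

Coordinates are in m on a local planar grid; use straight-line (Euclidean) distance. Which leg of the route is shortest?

C–D

Leg distances:
A→B: 2482.0 m
B→C: 4588.8 m
C→D: 1559.5 m
D→E: 1712.7 m
The shortest leg is C–D at 1559.5 m.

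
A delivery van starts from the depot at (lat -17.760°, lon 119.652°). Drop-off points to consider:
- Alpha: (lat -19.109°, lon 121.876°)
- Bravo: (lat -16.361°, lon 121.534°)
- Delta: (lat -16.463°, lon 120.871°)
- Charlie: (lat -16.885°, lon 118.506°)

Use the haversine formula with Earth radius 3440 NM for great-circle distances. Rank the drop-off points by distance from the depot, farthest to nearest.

Computing each great-circle distance from (lat -17.760°, lon 119.652°):
Alpha (lat -19.109°, lon 121.876°): 150.4 NM
Bravo (lat -16.361°, lon 121.534°): 136.8 NM
Delta (lat -16.463°, lon 120.871°): 104.7 NM
Charlie (lat -16.885°, lon 118.506°): 84.1 NM

Alpha, Bravo, Delta, Charlie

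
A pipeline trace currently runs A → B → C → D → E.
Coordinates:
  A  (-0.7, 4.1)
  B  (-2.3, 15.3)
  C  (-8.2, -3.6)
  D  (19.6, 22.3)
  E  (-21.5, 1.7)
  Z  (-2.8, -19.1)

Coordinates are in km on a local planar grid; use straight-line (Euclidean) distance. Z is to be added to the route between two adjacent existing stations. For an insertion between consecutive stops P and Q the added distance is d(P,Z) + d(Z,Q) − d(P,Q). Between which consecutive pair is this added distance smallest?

Added distance for inserting Z between each consecutive pair:
A–B: 46.4 km
B–C: 31.0 km
C–D: 25.5 km
D–E: 29.1 km
Smallest added distance is 25.5 km, inserting between C and D.

between C and D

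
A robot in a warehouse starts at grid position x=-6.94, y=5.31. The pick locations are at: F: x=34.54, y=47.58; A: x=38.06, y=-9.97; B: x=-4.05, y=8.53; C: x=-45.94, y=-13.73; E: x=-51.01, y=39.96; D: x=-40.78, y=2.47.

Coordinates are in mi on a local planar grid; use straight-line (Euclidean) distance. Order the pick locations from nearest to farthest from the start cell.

Distances from the start cell:
B x=-4.05, y=8.53: 4.3 mi
D x=-40.78, y=2.47: 34.0 mi
C x=-45.94, y=-13.73: 43.4 mi
A x=38.06, y=-9.97: 47.5 mi
E x=-51.01, y=39.96: 56.1 mi
F x=34.54, y=47.58: 59.2 mi

B, D, C, A, E, F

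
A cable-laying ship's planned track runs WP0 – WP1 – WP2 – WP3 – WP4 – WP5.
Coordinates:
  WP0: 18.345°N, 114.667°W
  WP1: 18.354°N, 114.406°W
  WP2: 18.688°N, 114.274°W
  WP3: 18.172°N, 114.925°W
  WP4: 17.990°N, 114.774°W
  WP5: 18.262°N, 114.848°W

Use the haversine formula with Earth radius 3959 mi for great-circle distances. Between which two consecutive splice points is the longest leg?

WP2–WP3

Leg distances:
WP0→WP1: 17.1 mi
WP1→WP2: 24.6 mi
WP2→WP3: 55.6 mi
WP3→WP4: 16.0 mi
WP4→WP5: 19.4 mi
The longest leg is WP2–WP3 at 55.6 mi.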